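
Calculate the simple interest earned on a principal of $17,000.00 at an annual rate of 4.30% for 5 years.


Simple interest formula: I = P × r × t
I = $17,000.00 × 0.043 × 5
I = $3,655.00

I = P × r × t = $3,655.00


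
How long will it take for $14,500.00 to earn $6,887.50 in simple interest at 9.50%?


Rearrange the simple interest formula for t:
I = P × r × t  ⇒  t = I / (P × r)
t = $6,887.50 / ($14,500.00 × 0.095)
t = 5

t = I/(P×r) = 5 years


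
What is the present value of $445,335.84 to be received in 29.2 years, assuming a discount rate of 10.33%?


Present value formula: PV = FV / (1 + r)^t
PV = $445,335.84 / (1 + 0.1033)^29.2
PV = $445,335.84 / 17.646300
PV = $25,236.78

PV = FV / (1 + r)^t = $25,236.78


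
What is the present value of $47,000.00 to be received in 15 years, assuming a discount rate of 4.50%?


Present value formula: PV = FV / (1 + r)^t
PV = $47,000.00 / (1 + 0.045)^15
PV = $47,000.00 / 1.9352824
PV = $24,285.86

PV = FV / (1 + r)^t = $24,285.86


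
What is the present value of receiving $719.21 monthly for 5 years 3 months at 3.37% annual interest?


Present value of an ordinary annuity: PV = PMT × (1 − (1 + r)^(−n)) / r
Monthly rate r = 0.0337/12 ≈ 0.00280833, n = 63
PV = $719.21 × (1 − (1 + 0.0337/12)^(−63)) / (0.0337/12)
PV = $719.21 × 57.667512
PV = $41,475.05

PV = PMT × (1-(1+r)^(-n))/r = $41,475.05


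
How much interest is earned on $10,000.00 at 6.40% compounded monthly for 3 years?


Compound interest earned = final amount − principal.
A = P(1 + r/n)^(nt) = $10,000.00 × (1 + 0.064/12)^(12 × 3) = $12,110.52
Interest = A − P = $12,110.52 − $10,000.00 = $2,110.52

Interest = A - P = $2,110.52


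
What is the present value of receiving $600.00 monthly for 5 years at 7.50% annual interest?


Present value of an ordinary annuity: PV = PMT × (1 − (1 + r)^(−n)) / r
Monthly rate r = 0.075/12 = 0.00625, n = 60
PV = $600.00 × (1 − (1 + 0.075/12)^(−60)) / (0.075/12)
PV = $600.00 × 49.905308
PV = $29,943.18

PV = PMT × (1-(1+r)^(-n))/r = $29,943.18


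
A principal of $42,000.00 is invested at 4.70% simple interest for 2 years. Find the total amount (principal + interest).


Total amount formula: A = P(1 + rt) = P + P·r·t
Interest: I = P × r × t = $42,000.00 × 0.047 × 2 = $3,948.00
A = P + I = $42,000.00 + $3,948.00 = $45,948.00

A = P + I = P(1 + rt) = $45,948.00


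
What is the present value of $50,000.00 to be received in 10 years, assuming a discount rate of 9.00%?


Present value formula: PV = FV / (1 + r)^t
PV = $50,000.00 / (1 + 0.09)^10
PV = $50,000.00 / 2.367364
PV = $21,120.54

PV = FV / (1 + r)^t = $21,120.54


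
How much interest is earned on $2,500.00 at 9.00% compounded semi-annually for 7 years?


Compound interest earned = final amount − principal.
A = P(1 + r/n)^(nt) = $2,500.00 × (1 + 0.09/2)^(2 × 7) = $4,629.86
Interest = A − P = $4,629.86 − $2,500.00 = $2,129.86

Interest = A - P = $2,129.86


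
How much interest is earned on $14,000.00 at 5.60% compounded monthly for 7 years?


Compound interest earned = final amount − principal.
A = P(1 + r/n)^(nt) = $14,000.00 × (1 + 0.056/12)^(12 × 7) = $20,700.24
Interest = A − P = $20,700.24 − $14,000.00 = $6,700.24

Interest = A - P = $6,700.24


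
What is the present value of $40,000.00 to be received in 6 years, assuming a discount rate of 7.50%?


Present value formula: PV = FV / (1 + r)^t
PV = $40,000.00 / (1 + 0.075)^6
PV = $40,000.00 / 1.5433015
PV = $25,918.46

PV = FV / (1 + r)^t = $25,918.46


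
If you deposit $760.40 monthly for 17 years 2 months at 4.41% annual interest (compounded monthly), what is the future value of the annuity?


Future value of an ordinary annuity: FV = PMT × ((1 + r)^n − 1) / r
Monthly rate r = 0.0441/12 = 0.003675, n = 206
FV = $760.40 × ((1 + 0.0441/12)^206 − 1) / (0.0441/12)
FV = $760.40 × 307.216639
FV = $233,607.53

FV = PMT × ((1+r)^n - 1)/r = $233,607.53


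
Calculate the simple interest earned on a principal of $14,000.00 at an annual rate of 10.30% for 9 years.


Simple interest formula: I = P × r × t
I = $14,000.00 × 0.103 × 9
I = $12,978.00

I = P × r × t = $12,978.00


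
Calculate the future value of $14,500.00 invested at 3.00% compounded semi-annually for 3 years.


Compound interest formula: A = P(1 + r/n)^(nt)
A = $14,500.00 × (1 + 0.03/2)^(2 × 3)
Growth factor: (1 + 0.03/2)^6 = 1.0934433
A = $14,500.00 × 1.0934433
A = $15,854.93

A = P(1 + r/n)^(nt) = $15,854.93


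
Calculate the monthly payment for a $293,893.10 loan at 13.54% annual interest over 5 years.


Loan payment formula: PMT = PV × r / (1 − (1 + r)^(−n))
Monthly rate r = 0.1354/12 ≈ 0.01128333, n = 60 months
Denominator: 1 − (1 + 0.1354/12)^(−60) = 0.489931
PMT = $293,893.10 × (0.1354/12) / 0.489931
PMT = $6,768.49 per month

PMT = PV × r / (1-(1+r)^(-n)) = $6,768.49/month


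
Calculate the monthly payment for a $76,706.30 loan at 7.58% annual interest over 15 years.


Loan payment formula: PMT = PV × r / (1 − (1 + r)^(−n))
Monthly rate r = 0.0758/12 ≈ 0.00631667, n = 180 months
Denominator: 1 − (1 + 0.0758/12)^(−180) = 0.678071
PMT = $76,706.30 × (0.0758/12) / 0.678071
PMT = $714.57 per month

PMT = PV × r / (1-(1+r)^(-n)) = $714.57/month


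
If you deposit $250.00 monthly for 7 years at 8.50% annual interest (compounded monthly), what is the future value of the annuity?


Future value of an ordinary annuity: FV = PMT × ((1 + r)^n − 1) / r
Monthly rate r = 0.085/12 ≈ 0.00708333, n = 84
FV = $250.00 × ((1 + 0.085/12)^84 − 1) / (0.085/12)
FV = $250.00 × 114.244559
FV = $28,561.14

FV = PMT × ((1+r)^n - 1)/r = $28,561.14


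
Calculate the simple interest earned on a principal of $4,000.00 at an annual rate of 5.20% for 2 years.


Simple interest formula: I = P × r × t
I = $4,000.00 × 0.052 × 2
I = $416.00

I = P × r × t = $416.00


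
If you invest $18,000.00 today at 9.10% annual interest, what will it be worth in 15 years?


Future value formula: FV = PV × (1 + r)^t
FV = $18,000.00 × (1 + 0.091)^15
FV = $18,000.00 × 3.6929316
FV = $66,472.77

FV = PV × (1 + r)^t = $66,472.77


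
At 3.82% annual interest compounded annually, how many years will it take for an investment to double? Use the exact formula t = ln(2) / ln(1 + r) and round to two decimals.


Doubling condition: (1 + r)^t = 2
Take ln of both sides: t × ln(1 + r) = ln(2)
t = ln(2) / ln(1 + r)
t = 0.693147 / 0.037488
t = 18.49

t = ln(2) / ln(1 + r) = 18.49 years


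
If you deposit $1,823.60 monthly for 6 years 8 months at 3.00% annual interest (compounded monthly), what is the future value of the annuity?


Future value of an ordinary annuity: FV = PMT × ((1 + r)^n − 1) / r
Monthly rate r = 0.03/12 = 0.0025, n = 80
FV = $1,823.60 × ((1 + 0.03/12)^80 − 1) / (0.03/12)
FV = $1,823.60 × 88.439181
FV = $161,277.69

FV = PMT × ((1+r)^n - 1)/r = $161,277.69


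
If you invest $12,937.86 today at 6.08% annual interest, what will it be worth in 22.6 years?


Future value formula: FV = PV × (1 + r)^t
FV = $12,937.86 × (1 + 0.0608)^22.6
FV = $12,937.86 × 3.795923
FV = $49,111.12

FV = PV × (1 + r)^t = $49,111.12


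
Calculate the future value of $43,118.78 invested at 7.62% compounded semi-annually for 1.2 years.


Compound interest formula: A = P(1 + r/n)^(nt)
A = $43,118.78 × (1 + 0.0762/2)^(2 × 1.2)
Growth factor: (1 + 0.0762/2)^2.4 = 1.093891
A = $43,118.78 × 1.093891
A = $47,167.25

A = P(1 + r/n)^(nt) = $47,167.25


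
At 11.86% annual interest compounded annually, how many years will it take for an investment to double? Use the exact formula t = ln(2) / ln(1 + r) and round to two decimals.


Doubling condition: (1 + r)^t = 2
Take ln of both sides: t × ln(1 + r) = ln(2)
t = ln(2) / ln(1 + r)
t = 0.693147 / 0.112078
t = 6.18

t = ln(2) / ln(1 + r) = 6.18 years


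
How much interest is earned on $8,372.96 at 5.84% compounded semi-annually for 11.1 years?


Compound interest earned = final amount − principal.
A = P(1 + r/n)^(nt) = $8,372.96 × (1 + 0.0584/2)^(2 × 11.1) = $15,862.59
Interest = A − P = $15,862.59 − $8,372.96 = $7,489.63

Interest = A - P = $7,489.63


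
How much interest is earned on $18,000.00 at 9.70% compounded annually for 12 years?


Compound interest earned = final amount − principal.
A = P(1 + r/n)^(nt) = $18,000.00 × (1 + 0.097/1)^(1 × 12) = $54,670.37
Interest = A − P = $54,670.37 − $18,000.00 = $36,670.37

Interest = A - P = $36,670.37


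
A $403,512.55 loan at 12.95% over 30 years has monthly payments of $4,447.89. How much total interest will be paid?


Total paid over the life of the loan = PMT × n.
Total paid = $4,447.89 × 360 = $1,601,240.40
Total interest = total paid − principal = $1,601,240.40 − $403,512.55 = $1,197,727.85

Total interest = (PMT × n) - PV = $1,197,727.85


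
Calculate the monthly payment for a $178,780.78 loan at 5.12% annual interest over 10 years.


Loan payment formula: PMT = PV × r / (1 − (1 + r)^(−n))
Monthly rate r = 0.0512/12 ≈ 0.00426667, n = 120 months
Denominator: 1 − (1 + 0.0512/12)^(−120) = 0.400051
PMT = $178,780.78 × (0.0512/12) / 0.400051
PMT = $1,906.75 per month

PMT = PV × r / (1-(1+r)^(-n)) = $1,906.75/month


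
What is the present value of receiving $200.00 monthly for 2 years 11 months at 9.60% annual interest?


Present value of an ordinary annuity: PV = PMT × (1 − (1 + r)^(−n)) / r
Monthly rate r = 0.096/12 = 0.008, n = 35
PV = $200.00 × (1 − (1 + 0.096/12)^(−35)) / (0.096/12)
PV = $200.00 × 30.4217249
PV = $6,084.34

PV = PMT × (1-(1+r)^(-n))/r = $6,084.34


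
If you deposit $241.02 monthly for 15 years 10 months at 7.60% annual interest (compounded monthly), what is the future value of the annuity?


Future value of an ordinary annuity: FV = PMT × ((1 + r)^n − 1) / r
Monthly rate r = 0.076/12 ≈ 0.00633333, n = 190
FV = $241.02 × ((1 + 0.076/12)^190 − 1) / (0.076/12)
FV = $241.02 × 366.092527
FV = $88,235.62

FV = PMT × ((1+r)^n - 1)/r = $88,235.62


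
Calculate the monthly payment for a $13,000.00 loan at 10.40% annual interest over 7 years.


Loan payment formula: PMT = PV × r / (1 − (1 + r)^(−n))
Monthly rate r = 0.104/12 ≈ 0.00866667, n = 84 months
Denominator: 1 − (1 + 0.104/12)^(−84) = 0.515609
PMT = $13,000.00 × (0.104/12) / 0.515609
PMT = $218.51 per month

PMT = PV × r / (1-(1+r)^(-n)) = $218.51/month


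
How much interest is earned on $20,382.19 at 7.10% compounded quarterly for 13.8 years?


Compound interest earned = final amount − principal.
A = P(1 + r/n)^(nt) = $20,382.19 × (1 + 0.071/4)^(4 × 13.8) = $53,831.96
Interest = A − P = $53,831.96 − $20,382.19 = $33,449.77

Interest = A - P = $33,449.77


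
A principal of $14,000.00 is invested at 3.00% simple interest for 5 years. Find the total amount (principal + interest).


Total amount formula: A = P(1 + rt) = P + P·r·t
Interest: I = P × r × t = $14,000.00 × 0.03 × 5 = $2,100.00
A = P + I = $14,000.00 + $2,100.00 = $16,100.00

A = P + I = P(1 + rt) = $16,100.00


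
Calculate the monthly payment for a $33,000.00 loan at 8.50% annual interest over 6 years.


Loan payment formula: PMT = PV × r / (1 − (1 + r)^(−n))
Monthly rate r = 0.085/12 ≈ 0.00708333, n = 72 months
Denominator: 1 − (1 + 0.085/12)^(−72) = 0.398424
PMT = $33,000.00 × (0.085/12) / 0.398424
PMT = $586.69 per month

PMT = PV × r / (1-(1+r)^(-n)) = $586.69/month


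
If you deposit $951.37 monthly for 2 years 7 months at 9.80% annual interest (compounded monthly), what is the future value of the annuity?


Future value of an ordinary annuity: FV = PMT × ((1 + r)^n − 1) / r
Monthly rate r = 0.098/12 ≈ 0.00816667, n = 31
FV = $951.37 × ((1 + 0.098/12)^31 − 1) / (0.098/12)
FV = $951.37 × 35.115213
FV = $33,407.56

FV = PMT × ((1+r)^n - 1)/r = $33,407.56


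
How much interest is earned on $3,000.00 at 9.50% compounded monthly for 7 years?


Compound interest earned = final amount − principal.
A = P(1 + r/n)^(nt) = $3,000.00 × (1 + 0.095/12)^(12 × 7) = $5,818.22
Interest = A − P = $5,818.22 − $3,000.00 = $2,818.22

Interest = A - P = $2,818.22


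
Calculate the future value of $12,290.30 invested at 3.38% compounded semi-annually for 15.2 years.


Compound interest formula: A = P(1 + r/n)^(nt)
A = $12,290.30 × (1 + 0.0338/2)^(2 × 15.2)
Growth factor: (1 + 0.0338/2)^30.4 = 1.664404
A = $12,290.30 × 1.664404
A = $20,456.02

A = P(1 + r/n)^(nt) = $20,456.02


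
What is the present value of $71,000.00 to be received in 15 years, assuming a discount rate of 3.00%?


Present value formula: PV = FV / (1 + r)^t
PV = $71,000.00 / (1 + 0.03)^15
PV = $71,000.00 / 1.5579674
PV = $45,572.20

PV = FV / (1 + r)^t = $45,572.20


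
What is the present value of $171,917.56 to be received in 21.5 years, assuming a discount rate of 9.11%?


Present value formula: PV = FV / (1 + r)^t
PV = $171,917.56 / (1 + 0.0911)^21.5
PV = $171,917.56 / 6.517604
PV = $26,377.42

PV = FV / (1 + r)^t = $26,377.42


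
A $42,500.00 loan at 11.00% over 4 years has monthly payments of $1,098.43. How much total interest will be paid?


Total paid over the life of the loan = PMT × n.
Total paid = $1,098.43 × 48 = $52,724.64
Total interest = total paid − principal = $52,724.64 − $42,500.00 = $10,224.64

Total interest = (PMT × n) - PV = $10,224.64


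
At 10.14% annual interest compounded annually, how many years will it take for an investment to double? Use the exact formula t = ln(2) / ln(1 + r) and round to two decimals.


Doubling condition: (1 + r)^t = 2
Take ln of both sides: t × ln(1 + r) = ln(2)
t = ln(2) / ln(1 + r)
t = 0.693147 / 0.096582
t = 7.18

t = ln(2) / ln(1 + r) = 7.18 years


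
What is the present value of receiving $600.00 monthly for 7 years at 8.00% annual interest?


Present value of an ordinary annuity: PV = PMT × (1 − (1 + r)^(−n)) / r
Monthly rate r = 0.08/12 ≈ 0.00666667, n = 84
PV = $600.00 × (1 − (1 + 0.08/12)^(−84)) / (0.08/12)
PV = $600.00 × 64.159261
PV = $38,495.56

PV = PMT × (1-(1+r)^(-n))/r = $38,495.56


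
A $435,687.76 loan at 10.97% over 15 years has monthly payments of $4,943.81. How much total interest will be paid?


Total paid over the life of the loan = PMT × n.
Total paid = $4,943.81 × 180 = $889,885.80
Total interest = total paid − principal = $889,885.80 − $435,687.76 = $454,198.04

Total interest = (PMT × n) - PV = $454,198.04


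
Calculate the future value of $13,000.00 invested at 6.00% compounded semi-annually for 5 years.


Compound interest formula: A = P(1 + r/n)^(nt)
A = $13,000.00 × (1 + 0.06/2)^(2 × 5)
Growth factor: (1 + 0.06/2)^10 = 1.343916
A = $13,000.00 × 1.343916
A = $17,470.91

A = P(1 + r/n)^(nt) = $17,470.91


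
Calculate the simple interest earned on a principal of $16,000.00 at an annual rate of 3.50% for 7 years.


Simple interest formula: I = P × r × t
I = $16,000.00 × 0.035 × 7
I = $3,920.00

I = P × r × t = $3,920.00


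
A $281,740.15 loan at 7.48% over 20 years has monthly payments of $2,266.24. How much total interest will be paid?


Total paid over the life of the loan = PMT × n.
Total paid = $2,266.24 × 240 = $543,897.60
Total interest = total paid − principal = $543,897.60 − $281,740.15 = $262,157.45

Total interest = (PMT × n) - PV = $262,157.45


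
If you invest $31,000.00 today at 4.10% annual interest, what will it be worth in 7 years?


Future value formula: FV = PV × (1 + r)^t
FV = $31,000.00 × (1 + 0.041)^7
FV = $31,000.00 × 1.3248146
FV = $41,069.25

FV = PV × (1 + r)^t = $41,069.25


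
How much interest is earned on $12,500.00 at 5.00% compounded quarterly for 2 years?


Compound interest earned = final amount − principal.
A = P(1 + r/n)^(nt) = $12,500.00 × (1 + 0.05/4)^(4 × 2) = $13,806.08
Interest = A − P = $13,806.08 − $12,500.00 = $1,306.08

Interest = A - P = $1,306.08


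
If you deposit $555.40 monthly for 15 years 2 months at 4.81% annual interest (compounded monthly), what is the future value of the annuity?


Future value of an ordinary annuity: FV = PMT × ((1 + r)^n − 1) / r
Monthly rate r = 0.0481/12 ≈ 0.00400833, n = 182
FV = $555.40 × ((1 + 0.0481/12)^182 − 1) / (0.0481/12)
FV = $555.40 × 267.207249
FV = $148,406.91

FV = PMT × ((1+r)^n - 1)/r = $148,406.91


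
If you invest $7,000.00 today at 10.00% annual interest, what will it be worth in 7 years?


Future value formula: FV = PV × (1 + r)^t
FV = $7,000.00 × (1 + 0.1)^7
FV = $7,000.00 × 1.948717
FV = $13,641.02

FV = PV × (1 + r)^t = $13,641.02


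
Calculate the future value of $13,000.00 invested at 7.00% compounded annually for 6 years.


Compound interest formula: A = P(1 + r/n)^(nt)
A = $13,000.00 × (1 + 0.07/1)^(1 × 6)
Growth factor: (1 + 0.07/1)^6 = 1.500730
A = $13,000.00 × 1.500730
A = $19,509.49

A = P(1 + r/n)^(nt) = $19,509.49


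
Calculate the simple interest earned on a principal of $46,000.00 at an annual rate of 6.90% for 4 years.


Simple interest formula: I = P × r × t
I = $46,000.00 × 0.069 × 4
I = $12,696.00

I = P × r × t = $12,696.00


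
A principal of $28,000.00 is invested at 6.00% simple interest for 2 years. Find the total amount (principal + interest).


Total amount formula: A = P(1 + rt) = P + P·r·t
Interest: I = P × r × t = $28,000.00 × 0.06 × 2 = $3,360.00
A = P + I = $28,000.00 + $3,360.00 = $31,360.00

A = P + I = P(1 + rt) = $31,360.00


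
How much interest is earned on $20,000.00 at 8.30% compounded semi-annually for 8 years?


Compound interest earned = final amount − principal.
A = P(1 + r/n)^(nt) = $20,000.00 × (1 + 0.083/2)^(2 × 8) = $38,333.49
Interest = A − P = $38,333.49 − $20,000.00 = $18,333.49

Interest = A - P = $18,333.49


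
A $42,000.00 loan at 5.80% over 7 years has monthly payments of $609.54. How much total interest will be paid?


Total paid over the life of the loan = PMT × n.
Total paid = $609.54 × 84 = $51,201.36
Total interest = total paid − principal = $51,201.36 − $42,000.00 = $9,201.36

Total interest = (PMT × n) - PV = $9,201.36


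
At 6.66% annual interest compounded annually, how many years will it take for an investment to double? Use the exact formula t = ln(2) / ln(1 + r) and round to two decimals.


Doubling condition: (1 + r)^t = 2
Take ln of both sides: t × ln(1 + r) = ln(2)
t = ln(2) / ln(1 + r)
t = 0.693147 / 0.064476
t = 10.75

t = ln(2) / ln(1 + r) = 10.75 years


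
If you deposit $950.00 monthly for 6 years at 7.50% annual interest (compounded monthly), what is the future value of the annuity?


Future value of an ordinary annuity: FV = PMT × ((1 + r)^n − 1) / r
Monthly rate r = 0.075/12 = 0.00625, n = 72
FV = $950.00 × ((1 + 0.075/12)^72 − 1) / (0.075/12)
FV = $950.00 × 90.578789
FV = $86,049.85

FV = PMT × ((1+r)^n - 1)/r = $86,049.85


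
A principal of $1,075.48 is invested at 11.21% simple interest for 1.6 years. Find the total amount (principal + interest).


Total amount formula: A = P(1 + rt) = P + P·r·t
Interest: I = P × r × t = $1,075.48 × 0.1121 × 1.6 = $192.90
A = P + I = $1,075.48 + $192.90 = $1,268.38

A = P + I = P(1 + rt) = $1,268.38


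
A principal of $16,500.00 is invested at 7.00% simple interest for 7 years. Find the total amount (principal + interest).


Total amount formula: A = P(1 + rt) = P + P·r·t
Interest: I = P × r × t = $16,500.00 × 0.07 × 7 = $8,085.00
A = P + I = $16,500.00 + $8,085.00 = $24,585.00

A = P + I = P(1 + rt) = $24,585.00


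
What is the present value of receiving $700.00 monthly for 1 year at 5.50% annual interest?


Present value of an ordinary annuity: PV = PMT × (1 − (1 + r)^(−n)) / r
Monthly rate r = 0.055/12 ≈ 0.00458333, n = 12
PV = $700.00 × (1 − (1 + 0.055/12)^(−12)) / (0.055/12)
PV = $700.00 × 11.650017
PV = $8,155.01

PV = PMT × (1-(1+r)^(-n))/r = $8,155.01


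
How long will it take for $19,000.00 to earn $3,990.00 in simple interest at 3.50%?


Rearrange the simple interest formula for t:
I = P × r × t  ⇒  t = I / (P × r)
t = $3,990.00 / ($19,000.00 × 0.035)
t = 6

t = I/(P×r) = 6 years


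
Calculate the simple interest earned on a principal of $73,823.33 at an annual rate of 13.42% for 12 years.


Simple interest formula: I = P × r × t
I = $73,823.33 × 0.1342 × 12
I = $118,885.09

I = P × r × t = $118,885.09


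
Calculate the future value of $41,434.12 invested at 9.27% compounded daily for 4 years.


Compound interest formula: A = P(1 + r/n)^(nt)
A = $41,434.12 × (1 + 0.0927/365)^(365 × 4)
Growth factor: (1 + 0.0927/365)^1460 = 1.448825
A = $41,434.12 × 1.448825
A = $60,030.79

A = P(1 + r/n)^(nt) = $60,030.79


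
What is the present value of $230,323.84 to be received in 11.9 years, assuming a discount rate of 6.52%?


Present value formula: PV = FV / (1 + r)^t
PV = $230,323.84 / (1 + 0.0652)^11.9
PV = $230,323.84 / 2.1204634
PV = $108,619.58

PV = FV / (1 + r)^t = $108,619.58


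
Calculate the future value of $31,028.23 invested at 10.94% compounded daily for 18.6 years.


Compound interest formula: A = P(1 + r/n)^(nt)
A = $31,028.23 × (1 + 0.1094/365)^(365 × 18.6)
Growth factor: (1 + 0.1094/365)^6789 = 7.6486955
A = $31,028.23 × 7.6486955
A = $237,325.48

A = P(1 + r/n)^(nt) = $237,325.48


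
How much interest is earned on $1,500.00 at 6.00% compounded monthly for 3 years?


Compound interest earned = final amount − principal.
A = P(1 + r/n)^(nt) = $1,500.00 × (1 + 0.06/12)^(12 × 3) = $1,795.02
Interest = A − P = $1,795.02 − $1,500.00 = $295.02

Interest = A - P = $295.02


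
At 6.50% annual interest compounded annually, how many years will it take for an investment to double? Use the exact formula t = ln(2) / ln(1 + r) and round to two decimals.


Doubling condition: (1 + r)^t = 2
Take ln of both sides: t × ln(1 + r) = ln(2)
t = ln(2) / ln(1 + r)
t = 0.693147 / 0.062975
t = 11.01

t = ln(2) / ln(1 + r) = 11.01 years


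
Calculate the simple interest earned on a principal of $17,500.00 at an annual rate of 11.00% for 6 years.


Simple interest formula: I = P × r × t
I = $17,500.00 × 0.11 × 6
I = $11,550.00

I = P × r × t = $11,550.00


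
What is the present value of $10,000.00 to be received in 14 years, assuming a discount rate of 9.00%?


Present value formula: PV = FV / (1 + r)^t
PV = $10,000.00 / (1 + 0.09)^14
PV = $10,000.00 / 3.341727
PV = $2,992.46

PV = FV / (1 + r)^t = $2,992.46


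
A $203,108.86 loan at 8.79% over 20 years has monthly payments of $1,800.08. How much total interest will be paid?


Total paid over the life of the loan = PMT × n.
Total paid = $1,800.08 × 240 = $432,019.20
Total interest = total paid − principal = $432,019.20 − $203,108.86 = $228,910.34

Total interest = (PMT × n) - PV = $228,910.34


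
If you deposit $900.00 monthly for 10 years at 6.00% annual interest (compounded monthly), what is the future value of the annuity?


Future value of an ordinary annuity: FV = PMT × ((1 + r)^n − 1) / r
Monthly rate r = 0.06/12 = 0.005, n = 120
FV = $900.00 × ((1 + 0.06/12)^120 − 1) / (0.06/12)
FV = $900.00 × 163.879347
FV = $147,491.41

FV = PMT × ((1+r)^n - 1)/r = $147,491.41


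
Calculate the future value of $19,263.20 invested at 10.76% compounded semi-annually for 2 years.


Compound interest formula: A = P(1 + r/n)^(nt)
A = $19,263.20 × (1 + 0.1076/2)^(2 × 2)
Growth factor: (1 + 0.1076/2)^4 = 1.233198
A = $19,263.20 × 1.233198
A = $23,755.34

A = P(1 + r/n)^(nt) = $23,755.34


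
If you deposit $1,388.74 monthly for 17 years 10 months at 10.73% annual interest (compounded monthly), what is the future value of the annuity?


Future value of an ordinary annuity: FV = PMT × ((1 + r)^n − 1) / r
Monthly rate r = 0.1073/12 ≈ 0.00894167, n = 214
FV = $1,388.74 × ((1 + 0.1073/12)^214 − 1) / (0.1073/12)
FV = $1,388.74 × 639.644773
FV = $888,300.28

FV = PMT × ((1+r)^n - 1)/r = $888,300.28


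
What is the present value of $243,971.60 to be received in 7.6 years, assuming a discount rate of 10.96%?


Present value formula: PV = FV / (1 + r)^t
PV = $243,971.60 / (1 + 0.1096)^7.6
PV = $243,971.60 / 2.2042711
PV = $110,681.30

PV = FV / (1 + r)^t = $110,681.30


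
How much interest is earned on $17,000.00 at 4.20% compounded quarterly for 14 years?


Compound interest earned = final amount − principal.
A = P(1 + r/n)^(nt) = $17,000.00 × (1 + 0.042/4)^(4 × 14) = $30,512.85
Interest = A − P = $30,512.85 − $17,000.00 = $13,512.85

Interest = A - P = $13,512.85


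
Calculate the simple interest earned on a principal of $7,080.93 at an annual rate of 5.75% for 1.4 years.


Simple interest formula: I = P × r × t
I = $7,080.93 × 0.0575 × 1.4
I = $570.01

I = P × r × t = $570.01


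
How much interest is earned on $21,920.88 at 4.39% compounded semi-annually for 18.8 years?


Compound interest earned = final amount − principal.
A = P(1 + r/n)^(nt) = $21,920.88 × (1 + 0.0439/2)^(2 × 18.8) = $49,592.13
Interest = A − P = $49,592.13 − $21,920.88 = $27,671.25

Interest = A - P = $27,671.25


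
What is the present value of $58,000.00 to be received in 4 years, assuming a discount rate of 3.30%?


Present value formula: PV = FV / (1 + r)^t
PV = $58,000.00 / (1 + 0.033)^4
PV = $58,000.00 / 1.138679
PV = $50,936.22

PV = FV / (1 + r)^t = $50,936.22


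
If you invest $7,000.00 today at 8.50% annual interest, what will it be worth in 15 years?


Future value formula: FV = PV × (1 + r)^t
FV = $7,000.00 × (1 + 0.085)^15
FV = $7,000.00 × 3.399743
FV = $23,798.20

FV = PV × (1 + r)^t = $23,798.20


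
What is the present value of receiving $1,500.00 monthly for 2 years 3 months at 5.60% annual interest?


Present value of an ordinary annuity: PV = PMT × (1 − (1 + r)^(−n)) / r
Monthly rate r = 0.056/12 ≈ 0.00466667, n = 27
PV = $1,500.00 × (1 − (1 + 0.056/12)^(−27)) / (0.056/12)
PV = $1,500.00 × 25.312869
PV = $37,969.30

PV = PMT × (1-(1+r)^(-n))/r = $37,969.30


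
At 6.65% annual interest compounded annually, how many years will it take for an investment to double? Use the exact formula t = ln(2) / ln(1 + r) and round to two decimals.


Doubling condition: (1 + r)^t = 2
Take ln of both sides: t × ln(1 + r) = ln(2)
t = ln(2) / ln(1 + r)
t = 0.693147 / 0.064382
t = 10.77

t = ln(2) / ln(1 + r) = 10.77 years


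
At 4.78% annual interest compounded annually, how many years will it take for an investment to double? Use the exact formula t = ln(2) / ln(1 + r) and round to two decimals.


Doubling condition: (1 + r)^t = 2
Take ln of both sides: t × ln(1 + r) = ln(2)
t = ln(2) / ln(1 + r)
t = 0.693147 / 0.046693
t = 14.84

t = ln(2) / ln(1 + r) = 14.84 years


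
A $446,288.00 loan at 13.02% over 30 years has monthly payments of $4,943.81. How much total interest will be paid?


Total paid over the life of the loan = PMT × n.
Total paid = $4,943.81 × 360 = $1,779,771.60
Total interest = total paid − principal = $1,779,771.60 − $446,288.00 = $1,333,483.60

Total interest = (PMT × n) - PV = $1,333,483.60


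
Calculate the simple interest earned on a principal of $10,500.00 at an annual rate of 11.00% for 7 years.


Simple interest formula: I = P × r × t
I = $10,500.00 × 0.11 × 7
I = $8,085.00

I = P × r × t = $8,085.00


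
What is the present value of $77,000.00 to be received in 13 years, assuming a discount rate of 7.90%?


Present value formula: PV = FV / (1 + r)^t
PV = $77,000.00 / (1 + 0.079)^13
PV = $77,000.00 / 2.687069
PV = $28,655.76

PV = FV / (1 + r)^t = $28,655.76


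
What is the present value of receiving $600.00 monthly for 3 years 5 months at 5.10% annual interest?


Present value of an ordinary annuity: PV = PMT × (1 − (1 + r)^(−n)) / r
Monthly rate r = 0.051/12 = 0.00425, n = 41
PV = $600.00 × (1 − (1 + 0.051/12)^(−41)) / (0.051/12)
PV = $600.00 × 37.553624
PV = $22,532.17

PV = PMT × (1-(1+r)^(-n))/r = $22,532.17


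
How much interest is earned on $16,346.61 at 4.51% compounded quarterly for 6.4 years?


Compound interest earned = final amount − principal.
A = P(1 + r/n)^(nt) = $16,346.61 × (1 + 0.0451/4)^(4 × 6.4) = $21,781.16
Interest = A − P = $21,781.16 − $16,346.61 = $5,434.55

Interest = A - P = $5,434.55


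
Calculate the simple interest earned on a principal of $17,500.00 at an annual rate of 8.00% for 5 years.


Simple interest formula: I = P × r × t
I = $17,500.00 × 0.08 × 5
I = $7,000.00

I = P × r × t = $7,000.00


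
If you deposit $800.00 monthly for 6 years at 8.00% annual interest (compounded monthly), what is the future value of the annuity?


Future value of an ordinary annuity: FV = PMT × ((1 + r)^n − 1) / r
Monthly rate r = 0.08/12 ≈ 0.00666667, n = 72
FV = $800.00 × ((1 + 0.08/12)^72 − 1) / (0.08/12)
FV = $800.00 × 92.025325
FV = $73,620.26

FV = PMT × ((1+r)^n - 1)/r = $73,620.26


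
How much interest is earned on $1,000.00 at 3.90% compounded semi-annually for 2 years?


Compound interest earned = final amount − principal.
A = P(1 + r/n)^(nt) = $1,000.00 × (1 + 0.039/2)^(2 × 2) = $1,080.31
Interest = A − P = $1,080.31 − $1,000.00 = $80.31

Interest = A - P = $80.31


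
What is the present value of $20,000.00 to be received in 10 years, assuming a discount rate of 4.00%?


Present value formula: PV = FV / (1 + r)^t
PV = $20,000.00 / (1 + 0.04)^10
PV = $20,000.00 / 1.4802443
PV = $13,511.28

PV = FV / (1 + r)^t = $13,511.28


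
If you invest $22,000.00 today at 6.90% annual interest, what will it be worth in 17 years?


Future value formula: FV = PV × (1 + r)^t
FV = $22,000.00 × (1 + 0.069)^17
FV = $22,000.00 × 3.109002
FV = $68,398.04

FV = PV × (1 + r)^t = $68,398.04


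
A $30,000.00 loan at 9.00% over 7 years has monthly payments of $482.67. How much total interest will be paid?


Total paid over the life of the loan = PMT × n.
Total paid = $482.67 × 84 = $40,544.28
Total interest = total paid − principal = $40,544.28 − $30,000.00 = $10,544.28

Total interest = (PMT × n) - PV = $10,544.28


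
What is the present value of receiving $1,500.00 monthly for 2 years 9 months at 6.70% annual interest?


Present value of an ordinary annuity: PV = PMT × (1 − (1 + r)^(−n)) / r
Monthly rate r = 0.067/12 ≈ 0.00558333, n = 33
PV = $1,500.00 × (1 − (1 + 0.067/12)^(−33)) / (0.067/12)
PV = $1,500.00 × 30.061938
PV = $45,092.91

PV = PMT × (1-(1+r)^(-n))/r = $45,092.91


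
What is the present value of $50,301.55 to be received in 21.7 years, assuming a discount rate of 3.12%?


Present value formula: PV = FV / (1 + r)^t
PV = $50,301.55 / (1 + 0.0312)^21.7
PV = $50,301.55 / 1.947785
PV = $25,825.00

PV = FV / (1 + r)^t = $25,825.00


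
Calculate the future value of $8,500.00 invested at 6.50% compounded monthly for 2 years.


Compound interest formula: A = P(1 + r/n)^(nt)
A = $8,500.00 × (1 + 0.065/12)^(12 × 2)
Growth factor: (1 + 0.065/12)^24 = 1.138429
A = $8,500.00 × 1.138429
A = $9,676.65

A = P(1 + r/n)^(nt) = $9,676.65


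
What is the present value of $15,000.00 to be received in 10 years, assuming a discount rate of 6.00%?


Present value formula: PV = FV / (1 + r)^t
PV = $15,000.00 / (1 + 0.06)^10
PV = $15,000.00 / 1.790848
PV = $8,375.92

PV = FV / (1 + r)^t = $8,375.92


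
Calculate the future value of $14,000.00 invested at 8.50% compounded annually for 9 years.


Compound interest formula: A = P(1 + r/n)^(nt)
A = $14,000.00 × (1 + 0.085/1)^(1 × 9)
Growth factor: (1 + 0.085/1)^9 = 2.083856
A = $14,000.00 × 2.083856
A = $29,173.98

A = P(1 + r/n)^(nt) = $29,173.98


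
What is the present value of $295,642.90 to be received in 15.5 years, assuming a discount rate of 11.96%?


Present value formula: PV = FV / (1 + r)^t
PV = $295,642.90 / (1 + 0.1196)^15.5
PV = $295,642.90 / 5.760694
PV = $51,320.71

PV = FV / (1 + r)^t = $51,320.71


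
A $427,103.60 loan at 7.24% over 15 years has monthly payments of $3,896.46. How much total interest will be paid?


Total paid over the life of the loan = PMT × n.
Total paid = $3,896.46 × 180 = $701,362.80
Total interest = total paid − principal = $701,362.80 − $427,103.60 = $274,259.20

Total interest = (PMT × n) - PV = $274,259.20


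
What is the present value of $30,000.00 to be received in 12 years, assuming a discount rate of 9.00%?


Present value formula: PV = FV / (1 + r)^t
PV = $30,000.00 / (1 + 0.09)^12
PV = $30,000.00 / 2.812665
PV = $10,666.04

PV = FV / (1 + r)^t = $10,666.04


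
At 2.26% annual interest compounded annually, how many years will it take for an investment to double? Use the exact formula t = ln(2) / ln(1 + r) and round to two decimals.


Doubling condition: (1 + r)^t = 2
Take ln of both sides: t × ln(1 + r) = ln(2)
t = ln(2) / ln(1 + r)
t = 0.693147 / 0.022348
t = 31.02

t = ln(2) / ln(1 + r) = 31.02 years


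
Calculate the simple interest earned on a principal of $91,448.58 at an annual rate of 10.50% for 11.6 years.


Simple interest formula: I = P × r × t
I = $91,448.58 × 0.105 × 11.6
I = $111,384.37

I = P × r × t = $111,384.37


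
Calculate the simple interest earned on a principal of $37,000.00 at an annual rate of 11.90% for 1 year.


Simple interest formula: I = P × r × t
I = $37,000.00 × 0.119 × 1
I = $4,403.00

I = P × r × t = $4,403.00


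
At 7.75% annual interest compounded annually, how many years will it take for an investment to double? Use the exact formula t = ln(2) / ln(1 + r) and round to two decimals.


Doubling condition: (1 + r)^t = 2
Take ln of both sides: t × ln(1 + r) = ln(2)
t = ln(2) / ln(1 + r)
t = 0.693147 / 0.074644
t = 9.29

t = ln(2) / ln(1 + r) = 9.29 years


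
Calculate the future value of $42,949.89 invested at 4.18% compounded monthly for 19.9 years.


Compound interest formula: A = P(1 + r/n)^(nt)
A = $42,949.89 × (1 + 0.0418/12)^(12 × 19.9)
Growth factor: (1 + 0.0418/12)^238.8 = 2.294178
A = $42,949.89 × 2.294178
A = $98,534.69

A = P(1 + r/n)^(nt) = $98,534.69


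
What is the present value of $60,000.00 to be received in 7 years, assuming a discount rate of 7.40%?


Present value formula: PV = FV / (1 + r)^t
PV = $60,000.00 / (1 + 0.074)^7
PV = $60,000.00 / 1.648276
PV = $36,401.67

PV = FV / (1 + r)^t = $36,401.67


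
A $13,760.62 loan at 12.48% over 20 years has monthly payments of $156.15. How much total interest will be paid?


Total paid over the life of the loan = PMT × n.
Total paid = $156.15 × 240 = $37,476.00
Total interest = total paid − principal = $37,476.00 − $13,760.62 = $23,715.38

Total interest = (PMT × n) - PV = $23,715.38


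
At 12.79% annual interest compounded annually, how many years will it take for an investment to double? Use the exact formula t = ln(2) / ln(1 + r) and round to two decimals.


Doubling condition: (1 + r)^t = 2
Take ln of both sides: t × ln(1 + r) = ln(2)
t = ln(2) / ln(1 + r)
t = 0.693147 / 0.120357
t = 5.76

t = ln(2) / ln(1 + r) = 5.76 years


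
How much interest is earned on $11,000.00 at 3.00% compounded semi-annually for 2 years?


Compound interest earned = final amount − principal.
A = P(1 + r/n)^(nt) = $11,000.00 × (1 + 0.03/2)^(2 × 2) = $11,675.00
Interest = A − P = $11,675.00 − $11,000.00 = $675.00

Interest = A - P = $675.00


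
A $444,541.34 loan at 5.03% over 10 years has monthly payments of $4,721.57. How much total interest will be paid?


Total paid over the life of the loan = PMT × n.
Total paid = $4,721.57 × 120 = $566,588.40
Total interest = total paid − principal = $566,588.40 − $444,541.34 = $122,047.06

Total interest = (PMT × n) - PV = $122,047.06


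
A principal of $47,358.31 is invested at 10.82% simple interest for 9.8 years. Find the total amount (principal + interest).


Total amount formula: A = P(1 + rt) = P + P·r·t
Interest: I = P × r × t = $47,358.31 × 0.1082 × 9.8 = $50,216.86
A = P + I = $47,358.31 + $50,216.86 = $97,575.17

A = P + I = P(1 + rt) = $97,575.17


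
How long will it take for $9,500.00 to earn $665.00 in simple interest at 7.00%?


Rearrange the simple interest formula for t:
I = P × r × t  ⇒  t = I / (P × r)
t = $665.00 / ($9,500.00 × 0.07)
t = 1

t = I/(P×r) = 1 year


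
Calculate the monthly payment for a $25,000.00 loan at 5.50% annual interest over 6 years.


Loan payment formula: PMT = PV × r / (1 − (1 + r)^(−n))
Monthly rate r = 0.055/12 ≈ 0.00458333, n = 72 months
Denominator: 1 − (1 + 0.055/12)^(−72) = 0.280534
PMT = $25,000.00 × (0.055/12) / 0.280534
PMT = $408.45 per month

PMT = PV × r / (1-(1+r)^(-n)) = $408.45/month


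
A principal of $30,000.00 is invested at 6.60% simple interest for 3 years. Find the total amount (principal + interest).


Total amount formula: A = P(1 + rt) = P + P·r·t
Interest: I = P × r × t = $30,000.00 × 0.066 × 3 = $5,940.00
A = P + I = $30,000.00 + $5,940.00 = $35,940.00

A = P + I = P(1 + rt) = $35,940.00


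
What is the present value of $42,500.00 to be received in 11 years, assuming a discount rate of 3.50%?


Present value formula: PV = FV / (1 + r)^t
PV = $42,500.00 / (1 + 0.035)^11
PV = $42,500.00 / 1.459970
PV = $29,110.19

PV = FV / (1 + r)^t = $29,110.19


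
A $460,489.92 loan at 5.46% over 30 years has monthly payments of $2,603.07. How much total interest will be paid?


Total paid over the life of the loan = PMT × n.
Total paid = $2,603.07 × 360 = $937,105.20
Total interest = total paid − principal = $937,105.20 − $460,489.92 = $476,615.28

Total interest = (PMT × n) - PV = $476,615.28


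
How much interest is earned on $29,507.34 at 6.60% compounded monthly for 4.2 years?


Compound interest earned = final amount − principal.
A = P(1 + r/n)^(nt) = $29,507.34 × (1 + 0.066/12)^(12 × 4.2) = $38,903.32
Interest = A − P = $38,903.32 − $29,507.34 = $9,395.98

Interest = A - P = $9,395.98


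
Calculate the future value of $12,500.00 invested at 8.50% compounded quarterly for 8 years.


Compound interest formula: A = P(1 + r/n)^(nt)
A = $12,500.00 × (1 + 0.085/4)^(4 × 8)
Growth factor: (1 + 0.085/4)^32 = 1.9598653
A = $12,500.00 × 1.9598653
A = $24,498.32

A = P(1 + r/n)^(nt) = $24,498.32


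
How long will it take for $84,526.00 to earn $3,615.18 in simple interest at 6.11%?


Rearrange the simple interest formula for t:
I = P × r × t  ⇒  t = I / (P × r)
t = $3,615.18 / ($84,526.00 × 0.0611)
t = 0.7

t = I/(P×r) = 0.7 years


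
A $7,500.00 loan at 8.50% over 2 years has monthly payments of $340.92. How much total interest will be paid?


Total paid over the life of the loan = PMT × n.
Total paid = $340.92 × 24 = $8,182.08
Total interest = total paid − principal = $8,182.08 − $7,500.00 = $682.08

Total interest = (PMT × n) - PV = $682.08


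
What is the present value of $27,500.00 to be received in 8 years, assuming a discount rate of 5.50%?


Present value formula: PV = FV / (1 + r)^t
PV = $27,500.00 / (1 + 0.055)^8
PV = $27,500.00 / 1.5346865
PV = $17,918.97

PV = FV / (1 + r)^t = $17,918.97


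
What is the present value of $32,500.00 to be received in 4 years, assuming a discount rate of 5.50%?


Present value formula: PV = FV / (1 + r)^t
PV = $32,500.00 / (1 + 0.055)^4
PV = $32,500.00 / 1.238825
PV = $26,234.54

PV = FV / (1 + r)^t = $26,234.54


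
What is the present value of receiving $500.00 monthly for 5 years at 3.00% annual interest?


Present value of an ordinary annuity: PV = PMT × (1 − (1 + r)^(−n)) / r
Monthly rate r = 0.03/12 = 0.0025, n = 60
PV = $500.00 × (1 − (1 + 0.03/12)^(−60)) / (0.03/12)
PV = $500.00 × 55.652358
PV = $27,826.18

PV = PMT × (1-(1+r)^(-n))/r = $27,826.18


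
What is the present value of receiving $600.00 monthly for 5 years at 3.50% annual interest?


Present value of an ordinary annuity: PV = PMT × (1 − (1 + r)^(−n)) / r
Monthly rate r = 0.035/12 ≈ 0.00291667, n = 60
PV = $600.00 × (1 − (1 + 0.035/12)^(−60)) / (0.035/12)
PV = $600.00 × 54.969988
PV = $32,981.99

PV = PMT × (1-(1+r)^(-n))/r = $32,981.99
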